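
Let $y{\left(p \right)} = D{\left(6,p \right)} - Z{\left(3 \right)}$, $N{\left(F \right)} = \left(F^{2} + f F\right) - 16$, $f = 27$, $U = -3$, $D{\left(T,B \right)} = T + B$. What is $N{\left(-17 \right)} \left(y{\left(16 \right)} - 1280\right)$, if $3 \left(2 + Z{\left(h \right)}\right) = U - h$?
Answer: $233244$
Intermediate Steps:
$D{\left(T,B \right)} = B + T$
$Z{\left(h \right)} = -3 - \frac{h}{3}$ ($Z{\left(h \right)} = -2 + \frac{-3 - h}{3} = -2 - \left(1 + \frac{h}{3}\right) = -3 - \frac{h}{3}$)
$N{\left(F \right)} = -16 + F^{2} + 27 F$ ($N{\left(F \right)} = \left(F^{2} + 27 F\right) - 16 = -16 + F^{2} + 27 F$)
$y{\left(p \right)} = 10 + p$ ($y{\left(p \right)} = \left(p + 6\right) - \left(-3 - 1\right) = \left(6 + p\right) - \left(-3 - 1\right) = \left(6 + p\right) - -4 = \left(6 + p\right) + 4 = 10 + p$)
$N{\left(-17 \right)} \left(y{\left(16 \right)} - 1280\right) = \left(-16 + \left(-17\right)^{2} + 27 \left(-17\right)\right) \left(\left(10 + 16\right) - 1280\right) = \left(-16 + 289 - 459\right) \left(26 - 1280\right) = \left(-186\right) \left(-1254\right) = 233244$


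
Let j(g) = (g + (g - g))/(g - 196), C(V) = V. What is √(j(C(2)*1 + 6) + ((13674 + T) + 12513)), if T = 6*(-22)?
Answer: √57555401/47 ≈ 161.42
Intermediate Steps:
T = -132
j(g) = g/(-196 + g) (j(g) = (g + 0)/(-196 + g) = g/(-196 + g))
√(j(C(2)*1 + 6) + ((13674 + T) + 12513)) = √((2*1 + 6)/(-196 + (2*1 + 6)) + ((13674 - 132) + 12513)) = √((2 + 6)/(-196 + (2 + 6)) + (13542 + 12513)) = √(8/(-196 + 8) + 26055) = √(8/(-188) + 26055) = √(8*(-1/188) + 26055) = √(-2/47 + 26055) = √(1224583/47) = √57555401/47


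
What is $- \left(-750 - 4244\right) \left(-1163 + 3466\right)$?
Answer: $11501182$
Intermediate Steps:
$- \left(-750 - 4244\right) \left(-1163 + 3466\right) = - \left(-4994\right) 2303 = \left(-1\right) \left(-11501182\right) = 11501182$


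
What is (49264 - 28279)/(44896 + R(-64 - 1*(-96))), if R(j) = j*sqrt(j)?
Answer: 29441955/62988064 - 20985*sqrt(2)/15747016 ≈ 0.46554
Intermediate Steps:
R(j) = j**(3/2)
(49264 - 28279)/(44896 + R(-64 - 1*(-96))) = (49264 - 28279)/(44896 + (-64 - 1*(-96))**(3/2)) = 20985/(44896 + (-64 + 96)**(3/2)) = 20985/(44896 + 32**(3/2)) = 20985/(44896 + 128*sqrt(2))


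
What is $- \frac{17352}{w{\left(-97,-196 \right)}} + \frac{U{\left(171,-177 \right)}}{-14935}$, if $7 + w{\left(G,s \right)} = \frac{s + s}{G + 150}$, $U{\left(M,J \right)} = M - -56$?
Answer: $\frac{13734889159}{11395405} \approx 1205.3$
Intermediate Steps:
$U{\left(M,J \right)} = 56 + M$ ($U{\left(M,J \right)} = M + 56 = 56 + M$)
$w{\left(G,s \right)} = -7 + \frac{2 s}{150 + G}$ ($w{\left(G,s \right)} = -7 + \frac{s + s}{G + 150} = -7 + \frac{2 s}{150 + G}$)
$- \frac{17352}{w{\left(-97,-196 \right)}} + \frac{U{\left(171,-177 \right)}}{-14935} = - \frac{17352}{\frac{1}{150 - 97} \left(-1050 - -679 + 2 \left(-196\right)\right)} + \frac{56 + 171}{-14935} = - \frac{17352}{\frac{1}{53} \left(-1050 + 679 - 392\right)} + 227 \left(- \frac{1}{14935}\right) = - \frac{17352}{\frac{1}{53} \left(-763\right)} - \frac{227}{14935} = - \frac{17352}{- \frac{763}{53}} - \frac{227}{14935} = \left(-17352\right) \left(- \frac{53}{763}\right) - \frac{227}{14935} = \frac{919656}{763} - \frac{227}{14935} = \frac{13734889159}{11395405}$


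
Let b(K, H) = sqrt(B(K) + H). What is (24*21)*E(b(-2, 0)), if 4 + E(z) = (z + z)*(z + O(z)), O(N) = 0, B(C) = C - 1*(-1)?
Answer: -3024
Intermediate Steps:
B(C) = 1 + C (B(C) = C + 1 = 1 + C)
b(K, H) = sqrt(1 + H + K) (b(K, H) = sqrt((1 + K) + H) = sqrt(1 + H + K))
E(z) = -4 + 2*z**2 (E(z) = -4 + (z + z)*(z + 0) = -4 + (2*z)*z = -4 + 2*z**2)
(24*21)*E(b(-2, 0)) = (24*21)*(-4 + 2*(sqrt(1 + 0 - 2))**2) = 504*(-4 + 2*(sqrt(-1))**2) = 504*(-4 + 2*I**2) = 504*(-4 + 2*(-1)) = 504*(-4 - 2) = 504*(-6) = -3024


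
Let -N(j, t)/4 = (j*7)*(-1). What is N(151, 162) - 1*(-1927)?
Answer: 6155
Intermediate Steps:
N(j, t) = 28*j (N(j, t) = -4*j*7*(-1) = -4*7*j*(-1) = -(-28)*j = 28*j)
N(151, 162) - 1*(-1927) = 28*151 - 1*(-1927) = 4228 + 1927 = 6155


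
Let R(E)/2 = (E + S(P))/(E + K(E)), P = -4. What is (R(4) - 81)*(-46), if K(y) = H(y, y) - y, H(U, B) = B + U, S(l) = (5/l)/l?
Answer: 117645/32 ≈ 3676.4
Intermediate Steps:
S(l) = 5/l²
K(y) = y (K(y) = (y + y) - y = 2*y - y = y)
R(E) = (5/16 + E)/E (R(E) = 2*((E + 5/(-4)²)/(E + E)) = 2*((E + 5*(1/16))/((2*E))) = 2*((E + 5/16)*(1/(2*E))) = 2*((5/16 + E)*(1/(2*E))) = 2*((5/16 + E)/(2*E)) = (5/16 + E)/E)
(R(4) - 81)*(-46) = ((5/16 + 4)/4 - 81)*(-46) = ((¼)*(69/16) - 81)*(-46) = (69/64 - 81)*(-46) = -5115/64*(-46) = 117645/32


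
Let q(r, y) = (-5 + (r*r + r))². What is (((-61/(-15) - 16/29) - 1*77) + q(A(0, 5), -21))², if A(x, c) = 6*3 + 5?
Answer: 16932242103354601/189225 ≈ 8.9482e+10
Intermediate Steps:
A(x, c) = 23 (A(x, c) = 18 + 5 = 23)
q(r, y) = (-5 + r + r²)² (q(r, y) = (-5 + (r² + r))² = (-5 + (r + r²))² = (-5 + r + r²)²)
(((-61/(-15) - 16/29) - 1*77) + q(A(0, 5), -21))² = (((-61/(-15) - 16/29) - 1*77) + (-5 + 23 + 23²)²)² = (((-61*(-1/15) - 16*1/29) - 77) + (-5 + 23 + 529)²)² = (((61/15 - 16/29) - 77) + 547²)² = ((1529/435 - 77) + 299209)² = (-31966/435 + 299209)² = (130123949/435)² = 16932242103354601/189225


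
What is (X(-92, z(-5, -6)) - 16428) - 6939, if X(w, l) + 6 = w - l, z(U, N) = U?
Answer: -23460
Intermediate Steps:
X(w, l) = -6 + w - l (X(w, l) = -6 + (w - l) = -6 + w - l)
(X(-92, z(-5, -6)) - 16428) - 6939 = ((-6 - 92 - 1*(-5)) - 16428) - 6939 = ((-6 - 92 + 5) - 16428) - 6939 = (-93 - 16428) - 6939 = -16521 - 6939 = -23460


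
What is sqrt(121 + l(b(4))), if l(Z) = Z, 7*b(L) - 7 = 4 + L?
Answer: sqrt(6034)/7 ≈ 11.097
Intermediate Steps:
b(L) = 11/7 + L/7 (b(L) = 1 + (4 + L)/7 = 1 + (4/7 + L/7) = 11/7 + L/7)
sqrt(121 + l(b(4))) = sqrt(121 + (11/7 + (1/7)*4)) = sqrt(121 + (11/7 + 4/7)) = sqrt(121 + 15/7) = sqrt(862/7) = sqrt(6034)/7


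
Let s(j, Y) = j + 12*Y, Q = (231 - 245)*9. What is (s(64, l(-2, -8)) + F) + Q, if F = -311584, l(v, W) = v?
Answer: -311670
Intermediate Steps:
Q = -126 (Q = -14*9 = -126)
(s(64, l(-2, -8)) + F) + Q = ((64 + 12*(-2)) - 311584) - 126 = ((64 - 24) - 311584) - 126 = (40 - 311584) - 126 = -311544 - 126 = -311670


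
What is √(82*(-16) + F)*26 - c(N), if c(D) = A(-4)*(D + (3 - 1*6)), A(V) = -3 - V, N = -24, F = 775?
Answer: 27 + 26*I*√537 ≈ 27.0 + 602.5*I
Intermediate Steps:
c(D) = -3 + D (c(D) = (-3 - 1*(-4))*(D + (3 - 1*6)) = (-3 + 4)*(D + (3 - 6)) = 1*(D - 3) = 1*(-3 + D) = -3 + D)
√(82*(-16) + F)*26 - c(N) = √(82*(-16) + 775)*26 - (-3 - 24) = √(-1312 + 775)*26 - 1*(-27) = √(-537)*26 + 27 = (I*√537)*26 + 27 = 26*I*√537 + 27 = 27 + 26*I*√537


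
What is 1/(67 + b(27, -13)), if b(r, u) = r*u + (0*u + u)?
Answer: -1/297 ≈ -0.0033670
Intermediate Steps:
b(r, u) = u + r*u (b(r, u) = r*u + (0 + u) = r*u + u = u + r*u)
1/(67 + b(27, -13)) = 1/(67 - 13*(1 + 27)) = 1/(67 - 13*28) = 1/(67 - 364) = 1/(-297) = -1/297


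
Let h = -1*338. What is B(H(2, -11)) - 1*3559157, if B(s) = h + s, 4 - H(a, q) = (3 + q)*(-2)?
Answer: -3559507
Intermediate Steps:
h = -338
H(a, q) = 10 + 2*q (H(a, q) = 4 - (3 + q)*(-2) = 4 - (-6 - 2*q) = 4 + (6 + 2*q) = 10 + 2*q)
B(s) = -338 + s
B(H(2, -11)) - 1*3559157 = (-338 + (10 + 2*(-11))) - 1*3559157 = (-338 + (10 - 22)) - 3559157 = (-338 - 12) - 3559157 = -350 - 3559157 = -3559507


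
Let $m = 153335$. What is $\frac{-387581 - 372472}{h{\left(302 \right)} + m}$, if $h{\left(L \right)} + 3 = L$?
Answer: $- \frac{760053}{153634} \approx -4.9472$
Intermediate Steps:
$h{\left(L \right)} = -3 + L$
$\frac{-387581 - 372472}{h{\left(302 \right)} + m} = \frac{-387581 - 372472}{\left(-3 + 302\right) + 153335} = - \frac{760053}{299 + 153335} = - \frac{760053}{153634}$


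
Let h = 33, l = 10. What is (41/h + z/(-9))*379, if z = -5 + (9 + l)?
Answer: -11749/99 ≈ -118.68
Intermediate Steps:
z = 14 (z = -5 + (9 + 10) = -5 + 19 = 14)
(41/h + z/(-9))*379 = (41/33 + 14/(-9))*379 = (41*(1/33) + 14*(-⅑))*379 = (41/33 - 14/9)*379 = -31/99*379 = -11749/99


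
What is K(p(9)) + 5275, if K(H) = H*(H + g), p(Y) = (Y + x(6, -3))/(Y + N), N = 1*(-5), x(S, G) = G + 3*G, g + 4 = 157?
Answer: 82573/16 ≈ 5160.8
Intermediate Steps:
g = 153 (g = -4 + 157 = 153)
x(S, G) = 4*G
N = -5
p(Y) = (-12 + Y)/(-5 + Y) (p(Y) = (Y + 4*(-3))/(Y - 5) = (Y - 12)/(-5 + Y) = (-12 + Y)/(-5 + Y))
K(H) = H*(153 + H) (K(H) = H*(H + 153) = H*(153 + H))
K(p(9)) + 5275 = ((-12 + 9)/(-5 + 9))*(153 + (-12 + 9)/(-5 + 9)) + 5275 = (-3/4)*(153 - 3/4) + 5275 = ((¼)*(-3))*(153 + (¼)*(-3)) + 5275 = -3*(153 - ¾)/4 + 5275 = -¾*609/4 + 5275 = -1827/16 + 5275 = 82573/16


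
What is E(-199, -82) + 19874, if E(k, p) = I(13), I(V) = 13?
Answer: 19887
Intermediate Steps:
E(k, p) = 13
E(-199, -82) + 19874 = 13 + 19874 = 19887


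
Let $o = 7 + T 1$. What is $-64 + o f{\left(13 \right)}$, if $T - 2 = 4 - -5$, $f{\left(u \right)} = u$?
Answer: $170$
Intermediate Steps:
$T = 11$ ($T = 2 + \left(4 - -5\right) = 2 + \left(4 + 5\right) = 2 + 9 = 11$)
$o = 18$ ($o = 7 + 11 \cdot 1 = 7 + 11 = 18$)
$-64 + o f{\left(13 \right)} = -64 + 18 \cdot 13 = -64 + 234 = 170$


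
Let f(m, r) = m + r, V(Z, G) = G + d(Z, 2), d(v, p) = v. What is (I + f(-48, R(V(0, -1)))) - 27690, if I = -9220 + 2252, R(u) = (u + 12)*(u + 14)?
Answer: -34563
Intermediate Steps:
V(Z, G) = G + Z
R(u) = (12 + u)*(14 + u)
I = -6968
(I + f(-48, R(V(0, -1)))) - 27690 = (-6968 + (-48 + (168 + (-1 + 0)² + 26*(-1 + 0)))) - 27690 = (-6968 + (-48 + (168 + (-1)² + 26*(-1)))) - 27690 = (-6968 + (-48 + (168 + 1 - 26))) - 27690 = (-6968 + (-48 + 143)) - 27690 = (-6968 + 95) - 27690 = -6873 - 27690 = -34563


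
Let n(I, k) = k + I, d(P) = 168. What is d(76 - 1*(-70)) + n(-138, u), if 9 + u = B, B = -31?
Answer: -10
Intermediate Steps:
u = -40 (u = -9 - 31 = -40)
n(I, k) = I + k
d(76 - 1*(-70)) + n(-138, u) = 168 + (-138 - 40) = 168 - 178 = -10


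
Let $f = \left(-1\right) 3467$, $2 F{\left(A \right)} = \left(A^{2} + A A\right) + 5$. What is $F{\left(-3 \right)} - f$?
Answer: $\frac{6957}{2} \approx 3478.5$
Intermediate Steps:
$F{\left(A \right)} = \frac{5}{2} + A^{2}$ ($F{\left(A \right)} = \frac{\left(A^{2} + A A\right) + 5}{2} = \frac{\left(A^{2} + A^{2}\right) + 5}{2} = \frac{2 A^{2} + 5}{2} = \frac{5 + 2 A^{2}}{2} = \frac{5}{2} + A^{2}$)
$f = -3467$
$F{\left(-3 \right)} - f = \left(\frac{5}{2} + \left(-3\right)^{2}\right) - -3467 = \left(\frac{5}{2} + 9\right) + 3467 = \frac{23}{2} + 3467 = \frac{6957}{2}$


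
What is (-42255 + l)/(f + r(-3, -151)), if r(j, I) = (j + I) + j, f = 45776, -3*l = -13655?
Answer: -113110/136857 ≈ -0.82648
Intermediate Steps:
l = 13655/3 (l = -⅓*(-13655) = 13655/3 ≈ 4551.7)
r(j, I) = I + 2*j (r(j, I) = (I + j) + j = I + 2*j)
(-42255 + l)/(f + r(-3, -151)) = (-42255 + 13655/3)/(45776 + (-151 + 2*(-3))) = -113110/(3*(45776 + (-151 - 6))) = -113110/(3*(45776 - 157)) = -113110/3/45619 = -113110/3*1/45619 = -113110/136857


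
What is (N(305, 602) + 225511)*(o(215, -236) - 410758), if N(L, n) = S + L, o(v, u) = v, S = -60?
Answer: -92682545508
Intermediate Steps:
N(L, n) = -60 + L
(N(305, 602) + 225511)*(o(215, -236) - 410758) = ((-60 + 305) + 225511)*(215 - 410758) = (245 + 225511)*(-410543) = 225756*(-410543) = -92682545508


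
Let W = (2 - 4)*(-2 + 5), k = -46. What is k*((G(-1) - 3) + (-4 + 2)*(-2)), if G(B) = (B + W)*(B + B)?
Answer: -690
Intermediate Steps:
W = -6 (W = -2*3 = -6)
G(B) = 2*B*(-6 + B) (G(B) = (B - 6)*(B + B) = (-6 + B)*(2*B) = 2*B*(-6 + B))
k*((G(-1) - 3) + (-4 + 2)*(-2)) = -46*((2*(-1)*(-6 - 1) - 3) + (-4 + 2)*(-2)) = -46*((2*(-1)*(-7) - 3) - 2*(-2)) = -46*((14 - 3) + 4) = -46*(11 + 4) = -46*15 = -690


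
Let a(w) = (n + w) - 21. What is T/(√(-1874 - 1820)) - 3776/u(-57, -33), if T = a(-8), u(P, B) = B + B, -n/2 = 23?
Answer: 1888/33 + 75*I*√3694/3694 ≈ 57.212 + 1.234*I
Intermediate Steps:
n = -46 (n = -2*23 = -46)
u(P, B) = 2*B
a(w) = -67 + w (a(w) = (-46 + w) - 21 = -67 + w)
T = -75 (T = -67 - 8 = -75)
T/(√(-1874 - 1820)) - 3776/u(-57, -33) = -75/√(-1874 - 1820) - 3776/(2*(-33)) = -75*(-I*√3694/3694) - 3776/(-66) = -75*(-I*√3694/3694) - 3776*(-1/66) = -(-75)*I*√3694/3694 + 1888/33 = 75*I*√3694/3694 + 1888/33 = 1888/33 + 75*I*√3694/3694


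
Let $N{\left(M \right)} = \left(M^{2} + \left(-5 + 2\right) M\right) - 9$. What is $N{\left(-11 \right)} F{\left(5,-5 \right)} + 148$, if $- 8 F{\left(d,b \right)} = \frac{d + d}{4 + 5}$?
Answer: $\frac{4603}{36} \approx 127.86$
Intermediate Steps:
$N{\left(M \right)} = -9 + M^{2} - 3 M$ ($N{\left(M \right)} = \left(M^{2} - 3 M\right) - 9 = -9 + M^{2} - 3 M$)
$F{\left(d,b \right)} = - \frac{d}{36}$ ($F{\left(d,b \right)} = - \frac{\left(d + d\right) \frac{1}{4 + 5}}{8} = - \frac{2 d \frac{1}{9}}{8} = - \frac{\frac{2}{9} d}{8} = - \frac{d}{36}$)
$N{\left(-11 \right)} F{\left(5,-5 \right)} + 148 = \left(-9 + \left(-11\right)^{2} - -33\right) \left(\left(- \frac{1}{36}\right) 5\right) + 148 = \left(-9 + 121 + 33\right) \left(- \frac{5}{36}\right) + 148 = 145 \left(- \frac{5}{36}\right) + 148 = - \frac{725}{36} + 148 = \frac{4603}{36}$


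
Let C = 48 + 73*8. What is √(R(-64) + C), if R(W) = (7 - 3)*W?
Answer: 2*√94 ≈ 19.391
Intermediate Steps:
R(W) = 4*W
C = 632 (C = 48 + 584 = 632)
√(R(-64) + C) = √(4*(-64) + 632) = √(-256 + 632) = √376 = 2*√94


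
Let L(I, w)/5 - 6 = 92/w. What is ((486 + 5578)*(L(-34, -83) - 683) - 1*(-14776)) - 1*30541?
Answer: -332760671/83 ≈ -4.0092e+6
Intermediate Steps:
L(I, w) = 30 + 460/w (L(I, w) = 30 + 5*(92/w) = 30 + 460/w)
((486 + 5578)*(L(-34, -83) - 683) - 1*(-14776)) - 1*30541 = ((486 + 5578)*((30 + 460/(-83)) - 683) - 1*(-14776)) - 1*30541 = (6064*((30 + 460*(-1/83)) - 683) + 14776) - 30541 = (6064*((30 - 460/83) - 683) + 14776) - 30541 = (6064*(2030/83 - 683) + 14776) - 30541 = (6064*(-54659/83) + 14776) - 30541 = (-331452176/83 + 14776) - 30541 = -330225768/83 - 30541 = -332760671/83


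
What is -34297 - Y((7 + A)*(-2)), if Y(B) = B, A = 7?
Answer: -34269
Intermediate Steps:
-34297 - Y((7 + A)*(-2)) = -34297 - (7 + 7)*(-2) = -34297 - 14*(-2) = -34297 - 1*(-28) = -34297 + 28 = -34269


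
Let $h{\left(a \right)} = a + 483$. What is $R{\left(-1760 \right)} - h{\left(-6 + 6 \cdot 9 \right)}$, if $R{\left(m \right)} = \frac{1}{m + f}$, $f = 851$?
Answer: $- \frac{482680}{909} \approx -531.0$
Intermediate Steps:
$R{\left(m \right)} = \frac{1}{851 + m}$ ($R{\left(m \right)} = \frac{1}{m + 851} = \frac{1}{851 + m}$)
$h{\left(a \right)} = 483 + a$
$R{\left(-1760 \right)} - h{\left(-6 + 6 \cdot 9 \right)} = \frac{1}{851 - 1760} - \left(483 + \left(-6 + 6 \cdot 9\right)\right) = \frac{1}{-909} - \left(483 + \left(-6 + 54\right)\right) = - \frac{1}{909} - \left(483 + 48\right) = - \frac{1}{909} - 531 = - \frac{482680}{909}$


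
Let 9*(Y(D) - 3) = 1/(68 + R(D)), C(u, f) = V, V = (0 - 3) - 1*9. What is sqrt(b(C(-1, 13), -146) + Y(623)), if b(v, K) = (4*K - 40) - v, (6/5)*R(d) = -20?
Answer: I*sqrt(129986934)/462 ≈ 24.678*I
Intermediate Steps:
R(d) = -50/3 (R(d) = (5/6)*(-20) = -50/3)
V = -12 (V = -3 - 9 = -12)
C(u, f) = -12
b(v, K) = -40 - v + 4*K (b(v, K) = (-40 + 4*K) - v = -40 - v + 4*K)
Y(D) = 1387/462 (Y(D) = 3 + 1/(9*(68 - 50/3)) = 3 + 1/(9*(154/3)) = 3 + (1/9)*(3/154) = 3 + 1/462 = 1387/462)
sqrt(b(C(-1, 13), -146) + Y(623)) = sqrt((-40 - 1*(-12) + 4*(-146)) + 1387/462) = sqrt((-40 + 12 - 584) + 1387/462) = sqrt(-612 + 1387/462) = sqrt(-281357/462) = I*sqrt(129986934)/462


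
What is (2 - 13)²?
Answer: 121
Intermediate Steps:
(2 - 13)² = (-11)² = 121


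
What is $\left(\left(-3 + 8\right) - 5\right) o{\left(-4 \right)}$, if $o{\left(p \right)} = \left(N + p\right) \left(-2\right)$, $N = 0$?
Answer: $0$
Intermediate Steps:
$o{\left(p \right)} = - 2 p$ ($o{\left(p \right)} = \left(0 + p\right) \left(-2\right) = p \left(-2\right) = - 2 p$)
$\left(\left(-3 + 8\right) - 5\right) o{\left(-4 \right)} = \left(\left(-3 + 8\right) - 5\right) \left(\left(-2\right) \left(-4\right)\right) = \left(5 - 5\right) 8 = 0 \cdot 8 = 0$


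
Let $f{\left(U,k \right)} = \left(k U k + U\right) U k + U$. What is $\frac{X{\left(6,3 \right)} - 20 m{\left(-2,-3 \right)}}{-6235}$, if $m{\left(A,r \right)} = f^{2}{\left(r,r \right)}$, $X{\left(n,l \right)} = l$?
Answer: $\frac{1490577}{6235} \approx 239.07$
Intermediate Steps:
$f{\left(U,k \right)} = U + U k \left(U + U k^{2}\right)$ ($f{\left(U,k \right)} = \left(U k k + U\right) U k + U = \left(U k^{2} + U\right) U k + U = \left(U + U k^{2}\right) U k + U = U \left(U + U k^{2}\right) k + U = U k \left(U + U k^{2}\right) + U = U + U k \left(U + U k^{2}\right)$)
$m{\left(A,r \right)} = r^{2} \left(1 + r^{2} + r^{4}\right)^{2}$ ($m{\left(A,r \right)} = \left(r \left(1 + r r + r r^{3}\right)\right)^{2} = \left(r \left(1 + r^{2} + r^{4}\right)\right)^{2} = r^{2} \left(1 + r^{2} + r^{4}\right)^{2}$)
$\frac{X{\left(6,3 \right)} - 20 m{\left(-2,-3 \right)}}{-6235} = \frac{3 - 20 \left(-3\right)^{2} \left(1 + \left(-3\right)^{2} + \left(-3\right)^{4}\right)^{2}}{-6235} = \left(3 - 20 \cdot 9 \left(1 + 9 + 81\right)^{2}\right) \left(- \frac{1}{6235}\right) = \left(3 - 20 \cdot 9 \cdot 91^{2}\right) \left(- \frac{1}{6235}\right) = \left(3 - 20 \cdot 9 \cdot 8281\right) \left(- \frac{1}{6235}\right) = \left(3 - 1490580\right) \left(- \frac{1}{6235}\right) = \left(-1490577\right) \left(- \frac{1}{6235}\right) = \frac{1490577}{6235}$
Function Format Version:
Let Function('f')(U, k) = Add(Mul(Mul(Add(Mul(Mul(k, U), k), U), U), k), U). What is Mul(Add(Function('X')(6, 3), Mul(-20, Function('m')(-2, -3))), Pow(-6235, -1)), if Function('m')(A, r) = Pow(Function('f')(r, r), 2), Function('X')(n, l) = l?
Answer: Rational(1490577, 6235) ≈ 239.07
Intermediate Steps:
Function('f')(U, k) = Add(U, Mul(U, k, Add(U, Mul(U, Pow(k, 2))))) (Function('f')(U, k) = Add(Mul(Mul(Add(Mul(Mul(U, k), k), U), U), k), U) = Add(Mul(Mul(Add(Mul(U, Pow(k, 2)), U), U), k), U) = Add(Mul(Mul(Add(U, Mul(U, Pow(k, 2))), U), k), U) = Add(Mul(Mul(U, Add(U, Mul(U, Pow(k, 2)))), k), U) = Add(Mul(U, k, Add(U, Mul(U, Pow(k, 2)))), U) = Add(U, Mul(U, k, Add(U, Mul(U, Pow(k, 2))))))
Function('m')(A, r) = Mul(Pow(r, 2), Pow(Add(1, Pow(r, 2), Pow(r, 4)), 2)) (Function('m')(A, r) = Pow(Mul(r, Add(1, Mul(r, r), Mul(r, Pow(r, 3)))), 2) = Pow(Mul(r, Add(1, Pow(r, 2), Pow(r, 4))), 2) = Mul(Pow(r, 2), Pow(Add(1, Pow(r, 2), Pow(r, 4)), 2)))
Mul(Add(Function('X')(6, 3), Mul(-20, Function('m')(-2, -3))), Pow(-6235, -1)) = Mul(Add(3, Mul(-20, Mul(Pow(-3, 2), Pow(Add(1, Pow(-3, 2), Pow(-3, 4)), 2)))), Pow(-6235, -1)) = Mul(Add(3, Mul(-20, Mul(9, Pow(Add(1, 9, 81), 2)))), Rational(-1, 6235)) = Mul(Add(3, Mul(-20, Mul(9, Pow(91, 2)))), Rational(-1, 6235)) = Mul(Add(3, Mul(-20, Mul(9, 8281))), Rational(-1, 6235)) = Mul(Add(3, Mul(-20, 74529)), Rational(-1, 6235)) = Mul(Add(3, -1490580), Rational(-1, 6235)) = Mul(-1490577, Rational(-1, 6235)) = Rational(1490577, 6235)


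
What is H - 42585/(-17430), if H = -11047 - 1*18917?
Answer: -34815329/1162 ≈ -29962.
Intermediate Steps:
H = -29964 (H = -11047 - 18917 = -29964)
H - 42585/(-17430) = -29964 - 42585/(-17430) = -29964 - 42585*(-1)/17430 = -29964 - 1*(-2839/1162) = -29964 + 2839/1162 = -34815329/1162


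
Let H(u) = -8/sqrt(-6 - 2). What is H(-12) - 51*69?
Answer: -3519 + 2*I*sqrt(2) ≈ -3519.0 + 2.8284*I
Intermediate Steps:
H(u) = 2*I*sqrt(2) (H(u) = -8*(-I*sqrt(2)/4) = -(-2)*I*sqrt(2) = 2*I*sqrt(2))
H(-12) - 51*69 = 2*I*sqrt(2) - 51*69 = 2*I*sqrt(2) - 3519 = -3519 + 2*I*sqrt(2)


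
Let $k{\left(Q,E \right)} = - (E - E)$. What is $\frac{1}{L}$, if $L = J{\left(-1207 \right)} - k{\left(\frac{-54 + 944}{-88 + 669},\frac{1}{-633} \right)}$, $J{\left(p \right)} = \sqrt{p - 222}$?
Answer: $- \frac{i \sqrt{1429}}{1429} \approx - 0.026454 i$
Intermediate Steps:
$J{\left(p \right)} = \sqrt{-222 + p}$
$k{\left(Q,E \right)} = 0$ ($k{\left(Q,E \right)} = \left(-1\right) 0 = 0$)
$L = i \sqrt{1429}$ ($L = \sqrt{-222 - 1207} - 0 = \sqrt{-1429} + 0 = i \sqrt{1429} + 0 = i \sqrt{1429} \approx 37.802 i$)
$\frac{1}{L} = \frac{1}{i \sqrt{1429}} = - \frac{i \sqrt{1429}}{1429}$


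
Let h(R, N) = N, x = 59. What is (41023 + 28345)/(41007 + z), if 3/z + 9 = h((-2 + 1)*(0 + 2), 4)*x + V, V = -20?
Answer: 1196598/707371 ≈ 1.6916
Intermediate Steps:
z = 1/69 (z = 3/(-9 + (4*59 - 20)) = 3/(-9 + (236 - 20)) = 3/(-9 + 216) = 3/207 = 3*(1/207) = 1/69 ≈ 0.014493)
(41023 + 28345)/(41007 + z) = (41023 + 28345)/(41007 + 1/69) = 69368/(2829484/69) = 69368*(69/2829484) = 1196598/707371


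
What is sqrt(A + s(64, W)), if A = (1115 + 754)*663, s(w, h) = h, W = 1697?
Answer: 2*sqrt(310211) ≈ 1113.9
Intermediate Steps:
A = 1239147 (A = 1869*663 = 1239147)
sqrt(A + s(64, W)) = sqrt(1239147 + 1697) = sqrt(1240844) = 2*sqrt(310211)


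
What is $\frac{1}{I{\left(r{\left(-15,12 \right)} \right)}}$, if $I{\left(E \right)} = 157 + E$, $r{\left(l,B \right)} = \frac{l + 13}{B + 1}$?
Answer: $\frac{13}{2039} \approx 0.0063757$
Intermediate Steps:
$r{\left(l,B \right)} = \frac{13 + l}{1 + B}$
$\frac{1}{I{\left(r{\left(-15,12 \right)} \right)}} = \frac{1}{157 + \frac{13 - 15}{1 + 12}} = \frac{1}{157 + \frac{1}{13} \left(-2\right)} = \frac{1}{157 - \frac{2}{13}} = \frac{1}{\frac{2039}{13}} = \frac{13}{2039}$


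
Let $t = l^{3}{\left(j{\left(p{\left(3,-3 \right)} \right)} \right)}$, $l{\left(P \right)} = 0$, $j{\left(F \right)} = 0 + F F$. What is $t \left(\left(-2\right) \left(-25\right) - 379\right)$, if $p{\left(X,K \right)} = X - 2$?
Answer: $0$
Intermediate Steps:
$p{\left(X,K \right)} = -2 + X$ ($p{\left(X,K \right)} = X - 2 = -2 + X$)
$j{\left(F \right)} = F^{2}$ ($j{\left(F \right)} = 0 + F^{2} = F^{2}$)
$t = 0$ ($t = 0^{3} = 0$)
$t \left(\left(-2\right) \left(-25\right) - 379\right) = 0 \left(\left(-2\right) \left(-25\right) - 379\right) = 0 \left(50 - 379\right) = 0 \left(-329\right) = 0$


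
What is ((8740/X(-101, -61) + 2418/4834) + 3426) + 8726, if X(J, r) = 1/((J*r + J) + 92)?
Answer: 129987788753/2417 ≈ 5.3781e+7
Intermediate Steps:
X(J, r) = 1/(92 + J + J*r) (X(J, r) = 1/((J + J*r) + 92) = 1/(92 + J + J*r))
((8740/X(-101, -61) + 2418/4834) + 3426) + 8726 = ((8740/(1/(92 - 101 - 101*(-61))) + 2418/4834) + 3426) + 8726 = ((8740/(1/(92 - 101 + 6161)) + 2418*(1/4834)) + 3426) + 8726 = ((8740/(1/6152) + 1209/2417) + 3426) + 8726 = ((8740*6152 + 1209/2417) + 3426) + 8726 = ((53768480 + 1209/2417) + 3426) + 8726 = (129958417369/2417 + 3426) + 8726 = 129966698011/2417 + 8726 = 129987788753/2417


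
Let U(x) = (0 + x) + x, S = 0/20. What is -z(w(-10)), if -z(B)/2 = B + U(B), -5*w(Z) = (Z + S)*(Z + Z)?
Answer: -240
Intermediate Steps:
S = 0 (S = 0*(1/20) = 0)
U(x) = 2*x (U(x) = x + x = 2*x)
w(Z) = -2*Z²/5 (w(Z) = -(Z + 0)*(Z + Z)/5 = -Z*2*Z/5 = -2*Z²/5)
z(B) = -6*B (z(B) = -2*(B + 2*B) = -6*B)
-z(w(-10)) = -(-6)*(-⅖*(-10)²) = -(-6)*(-⅖*100) = -(-6)*(-40) = -1*240 = -240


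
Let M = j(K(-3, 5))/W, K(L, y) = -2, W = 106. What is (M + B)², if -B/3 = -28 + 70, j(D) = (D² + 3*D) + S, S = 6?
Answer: 44568976/2809 ≈ 15866.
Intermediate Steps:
j(D) = 6 + D² + 3*D (j(D) = (D² + 3*D) + 6 = 6 + D² + 3*D)
B = -126 (B = -3*(-28 + 70) = -3*42 = -126)
M = 2/53 (M = (6 + (-2)² + 3*(-2))/106 = (6 + 4 - 6)*(1/106) = 4*(1/106) = 2/53 ≈ 0.037736)
(M + B)² = (2/53 - 126)² = (-6676/53)² = 44568976/2809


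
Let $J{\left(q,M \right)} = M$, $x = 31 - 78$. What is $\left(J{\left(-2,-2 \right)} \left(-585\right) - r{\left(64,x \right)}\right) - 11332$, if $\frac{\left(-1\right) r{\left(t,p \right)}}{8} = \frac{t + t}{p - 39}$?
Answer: $- \frac{437478}{43} \approx -10174.0$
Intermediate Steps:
$x = -47$
$r{\left(t,p \right)} = - \frac{16 t}{-39 + p}$ ($r{\left(t,p \right)} = - 8 \frac{t + t}{p - 39} = - 8 \frac{2 t}{-39 + p} = - \frac{16 t}{-39 + p}$)
$\left(J{\left(-2,-2 \right)} \left(-585\right) - r{\left(64,x \right)}\right) - 11332 = \left(\left(-2\right) \left(-585\right) - \left(-16\right) 64 \frac{1}{-39 - 47}\right) - 11332 = \left(1170 - \left(-16\right) 64 \frac{1}{-86}\right) - 11332 = \left(1170 - \left(-16\right) 64 \left(- \frac{1}{86}\right)\right) - 11332 = \left(1170 - \frac{512}{43}\right) - 11332 = \frac{49798}{43} - 11332 = - \frac{437478}{43}$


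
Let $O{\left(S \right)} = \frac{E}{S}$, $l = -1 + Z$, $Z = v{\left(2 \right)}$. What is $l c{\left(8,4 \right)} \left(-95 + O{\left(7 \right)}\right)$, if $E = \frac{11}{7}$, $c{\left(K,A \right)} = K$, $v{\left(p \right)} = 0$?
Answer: $\frac{37152}{49} \approx 758.2$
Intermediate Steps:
$Z = 0$
$l = -1$ ($l = -1 + 0 = -1$)
$E = \frac{11}{7}$ ($E = 11 \cdot \frac{1}{7} = \frac{11}{7} \approx 1.5714$)
$O{\left(S \right)} = \frac{11}{7 S}$
$l c{\left(8,4 \right)} \left(-95 + O{\left(7 \right)}\right) = - 8 \left(-95 + \frac{11}{7 \cdot 7}\right) = - 8 \left(-95 + \frac{11}{7} \cdot \frac{1}{7}\right) = - 8 \left(-95 + \frac{11}{49}\right) = - \frac{8 \left(-4644\right)}{49} = \left(-1\right) \left(- \frac{37152}{49}\right) = \frac{37152}{49}$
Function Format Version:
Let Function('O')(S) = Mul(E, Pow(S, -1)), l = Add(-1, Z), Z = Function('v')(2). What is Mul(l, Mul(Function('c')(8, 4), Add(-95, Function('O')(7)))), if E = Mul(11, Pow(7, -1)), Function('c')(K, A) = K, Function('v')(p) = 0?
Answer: Rational(37152, 49) ≈ 758.20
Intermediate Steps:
Z = 0
l = -1 (l = Add(-1, 0) = -1)
E = Rational(11, 7) (E = Mul(11, Rational(1, 7)) = Rational(11, 7) ≈ 1.5714)
Function('O')(S) = Mul(Rational(11, 7), Pow(S, -1))
Mul(l, Mul(Function('c')(8, 4), Add(-95, Function('O')(7)))) = Mul(-1, Mul(8, Add(-95, Mul(Rational(11, 7), Pow(7, -1))))) = Mul(-1, Mul(8, Add(-95, Mul(Rational(11, 7), Rational(1, 7))))) = Mul(-1, Mul(8, Add(-95, Rational(11, 49)))) = Mul(-1, Mul(8, Rational(-4644, 49))) = Mul(-1, Rational(-37152, 49)) = Rational(37152, 49)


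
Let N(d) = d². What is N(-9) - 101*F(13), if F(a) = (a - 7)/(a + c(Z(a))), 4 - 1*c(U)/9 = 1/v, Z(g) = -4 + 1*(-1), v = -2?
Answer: 7455/107 ≈ 69.673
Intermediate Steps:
Z(g) = -5 (Z(g) = -4 - 1 = -5)
c(U) = 81/2 (c(U) = 36 - 9/(-2) = 36 - 9*(-½) = 36 + 9/2 = 81/2)
F(a) = (-7 + a)/(81/2 + a) (F(a) = (a - 7)/(a + 81/2) = (-7 + a)/(81/2 + a))
N(-9) - 101*F(13) = (-9)² - 202*(-7 + 13)/(81 + 2*13) = 81 - 202*6/(81 + 26) = 81 - 202*6/107 = 81 - 101*12/107 = 81 - 1212/107 = 7455/107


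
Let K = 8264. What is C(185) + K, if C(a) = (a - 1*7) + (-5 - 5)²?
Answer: 8542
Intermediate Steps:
C(a) = 93 + a (C(a) = (a - 7) + (-10)² = (-7 + a) + 100 = 93 + a)
C(185) + K = (93 + 185) + 8264 = 278 + 8264 = 8542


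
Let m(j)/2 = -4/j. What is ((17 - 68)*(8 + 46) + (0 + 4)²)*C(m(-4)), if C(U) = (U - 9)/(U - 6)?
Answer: -9583/2 ≈ -4791.5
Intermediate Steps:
m(j) = -8/j (m(j) = 2*(-4/j) = -8/j)
C(U) = (-9 + U)/(-6 + U)
((17 - 68)*(8 + 46) + (0 + 4)²)*C(m(-4)) = ((17 - 68)*(8 + 46) + (0 + 4)²)*((-9 - 8/(-4))/(-6 - 8/(-4))) = (-51*54 + 4²)*((-9 - 8*(-¼))/(-6 - 8*(-¼))) = (-2754 + 16)*((-9 + 2)/(-6 + 2)) = -2738*(-7)/(-4) = -(-1369)*(-7)/2 = -2738*7/4 = -9583/2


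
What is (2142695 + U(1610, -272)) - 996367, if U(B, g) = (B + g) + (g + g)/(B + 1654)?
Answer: 6885995/6 ≈ 1.1477e+6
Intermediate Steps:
U(B, g) = B + g + 2*g/(1654 + B) (U(B, g) = (B + g) + (2*g)/(1654 + B) = (B + g) + 2*g/(1654 + B) = B + g + 2*g/(1654 + B))
(2142695 + U(1610, -272)) - 996367 = (2142695 + (1610**2 + 1654*1610 + 1656*(-272) + 1610*(-272))/(1654 + 1610)) - 996367 = (2142695 + (2592100 + 2662940 - 450432 - 437920)/3264) - 996367 = (2142695 + (1/3264)*4366688) - 996367 = (2142695 + 8027/6) - 996367 = 12864197/6 - 996367 = 6885995/6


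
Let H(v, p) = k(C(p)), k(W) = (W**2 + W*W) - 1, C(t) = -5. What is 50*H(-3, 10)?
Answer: 2450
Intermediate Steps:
k(W) = -1 + 2*W**2 (k(W) = (W**2 + W**2) - 1 = 2*W**2 - 1 = -1 + 2*W**2)
H(v, p) = 49 (H(v, p) = -1 + 2*(-5)**2 = -1 + 2*25 = -1 + 50 = 49)
50*H(-3, 10) = 50*49 = 2450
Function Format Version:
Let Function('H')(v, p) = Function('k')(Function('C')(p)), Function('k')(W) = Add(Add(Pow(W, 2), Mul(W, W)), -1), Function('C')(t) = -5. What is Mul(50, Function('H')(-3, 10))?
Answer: 2450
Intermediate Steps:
Function('k')(W) = Add(-1, Mul(2, Pow(W, 2))) (Function('k')(W) = Add(Add(Pow(W, 2), Pow(W, 2)), -1) = Add(Mul(2, Pow(W, 2)), -1) = Add(-1, Mul(2, Pow(W, 2))))
Function('H')(v, p) = 49 (Function('H')(v, p) = Add(-1, Mul(2, Pow(-5, 2))) = Add(-1, Mul(2, 25)) = Add(-1, 50) = 49)
Mul(50, Function('H')(-3, 10)) = Mul(50, 49) = 2450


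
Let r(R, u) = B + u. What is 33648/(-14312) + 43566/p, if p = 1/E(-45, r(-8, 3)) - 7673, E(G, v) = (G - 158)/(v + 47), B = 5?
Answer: -11186655183/1393339393 ≈ -8.0287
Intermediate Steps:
r(R, u) = 5 + u
E(G, v) = (-158 + G)/(47 + v)
p = -1557674/203 (p = 1/((-158 - 45)/(47 + (5 + 3))) - 7673 = 1/(-203/(47 + 8)) - 7673 = 1/(-203/55) - 7673 = -55/203 - 7673 = -1557674/203 ≈ -7673.3)
33648/(-14312) + 43566/p = 33648/(-14312) + 43566/(-1557674/203) = 33648*(-1/14312) + 43566*(-203/1557674) = -4206/1789 - 4421949/778837 = -11186655183/1393339393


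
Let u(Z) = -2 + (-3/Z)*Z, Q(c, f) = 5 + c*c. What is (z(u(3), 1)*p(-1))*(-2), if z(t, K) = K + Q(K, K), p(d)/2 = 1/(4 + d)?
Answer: -28/3 ≈ -9.3333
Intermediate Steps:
Q(c, f) = 5 + c**2
p(d) = 2/(4 + d)
u(Z) = -5 (u(Z) = -2 - 3 = -5)
z(t, K) = 5 + K + K**2 (z(t, K) = K + (5 + K**2) = 5 + K + K**2)
(z(u(3), 1)*p(-1))*(-2) = ((5 + 1 + 1**2)*(2/(4 - 1)))*(-2) = ((5 + 1 + 1)*(2/3))*(-2) = (7*(2*(1/3)))*(-2) = (7*(2/3))*(-2) = (14/3)*(-2) = -28/3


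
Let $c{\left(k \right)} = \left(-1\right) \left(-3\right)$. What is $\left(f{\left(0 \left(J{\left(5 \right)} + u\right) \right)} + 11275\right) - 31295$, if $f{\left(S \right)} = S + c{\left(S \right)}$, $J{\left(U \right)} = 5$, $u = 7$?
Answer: $-20017$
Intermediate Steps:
$c{\left(k \right)} = 3$
$f{\left(S \right)} = 3 + S$ ($f{\left(S \right)} = S + 3 = 3 + S$)
$\left(f{\left(0 \left(J{\left(5 \right)} + u\right) \right)} + 11275\right) - 31295 = \left(\left(3 + 0 \left(5 + 7\right)\right) + 11275\right) - 31295 = \left(\left(3 + 0 \cdot 12\right) + 11275\right) - 31295 = \left(\left(3 + 0\right) + 11275\right) - 31295 = \left(3 + 11275\right) - 31295 = 11278 - 31295 = -20017$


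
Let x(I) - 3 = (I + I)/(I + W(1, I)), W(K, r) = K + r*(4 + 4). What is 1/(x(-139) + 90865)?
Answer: 625/56792639 ≈ 1.1005e-5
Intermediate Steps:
W(K, r) = K + 8*r (W(K, r) = K + r*8 = K + 8*r)
x(I) = 3 + 2*I/(1 + 9*I) (x(I) = 3 + (I + I)/(I + (1 + 8*I)) = 3 + (2*I)/(1 + 9*I) = 3 + 2*I/(1 + 9*I))
1/(x(-139) + 90865) = 1/((3 + 29*(-139))/(1 + 9*(-139)) + 90865) = 1/((3 - 4031)/(1 - 1251) + 90865) = 1/(-4028/(-1250) + 90865) = 1/(-1/1250*(-4028) + 90865) = 1/(2014/625 + 90865) = 1/(56792639/625) = 625/56792639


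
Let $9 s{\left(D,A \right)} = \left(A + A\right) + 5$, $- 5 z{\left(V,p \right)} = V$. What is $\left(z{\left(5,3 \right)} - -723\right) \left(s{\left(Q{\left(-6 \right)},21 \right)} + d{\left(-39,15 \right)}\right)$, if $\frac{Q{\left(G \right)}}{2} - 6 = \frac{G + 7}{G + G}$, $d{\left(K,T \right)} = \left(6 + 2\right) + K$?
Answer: $- \frac{167504}{9} \approx -18612.0$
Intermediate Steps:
$d{\left(K,T \right)} = 8 + K$
$z{\left(V,p \right)} = - \frac{V}{5}$
$Q{\left(G \right)} = 12 + \frac{7 + G}{G}$ ($Q{\left(G \right)} = 12 + 2 \frac{G + 7}{G + G} = 12 + 2 \frac{7 + G}{2 G} = 12 + \frac{7 + G}{G}$)
$s{\left(D,A \right)} = \frac{5}{9} + \frac{2 A}{9}$ ($s{\left(D,A \right)} = \frac{\left(A + A\right) + 5}{9} = \frac{2 A + 5}{9} = \frac{5 + 2 A}{9} = \frac{5}{9} + \frac{2 A}{9}$)
$\left(z{\left(5,3 \right)} - -723\right) \left(s{\left(Q{\left(-6 \right)},21 \right)} + d{\left(-39,15 \right)}\right) = \left(\left(- \frac{1}{5}\right) 5 - -723\right) \left(\left(\frac{5}{9} + \frac{2}{9} \cdot 21\right) + \left(8 - 39\right)\right) = \left(-1 + 723\right) \left(\left(\frac{5}{9} + \frac{14}{3}\right) - 31\right) = 722 \left(\frac{47}{9} - 31\right) = 722 \left(- \frac{232}{9}\right) = - \frac{167504}{9}$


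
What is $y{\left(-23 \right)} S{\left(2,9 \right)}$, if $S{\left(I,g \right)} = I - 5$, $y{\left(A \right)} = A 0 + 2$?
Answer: $-6$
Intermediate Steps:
$y{\left(A \right)} = 2$ ($y{\left(A \right)} = 0 + 2 = 2$)
$S{\left(I,g \right)} = -5 + I$ ($S{\left(I,g \right)} = I - 5 = -5 + I$)
$y{\left(-23 \right)} S{\left(2,9 \right)} = 2 \left(-5 + 2\right) = 2 \left(-3\right) = -6$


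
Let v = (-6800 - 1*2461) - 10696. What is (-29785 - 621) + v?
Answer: -50363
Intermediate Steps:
v = -19957 (v = (-6800 - 2461) - 10696 = -9261 - 10696 = -19957)
(-29785 - 621) + v = (-29785 - 621) - 19957 = -30406 - 19957 = -50363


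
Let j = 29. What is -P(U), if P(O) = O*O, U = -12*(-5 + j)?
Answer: -82944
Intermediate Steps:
U = -288 (U = -12*(-5 + 29) = -12*24 = -288)
P(O) = O**2
-P(U) = -1*(-288)**2 = -1*82944 = -82944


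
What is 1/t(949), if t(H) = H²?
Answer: 1/900601 ≈ 1.1104e-6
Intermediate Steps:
1/t(949) = 1/(949²) = 1/900601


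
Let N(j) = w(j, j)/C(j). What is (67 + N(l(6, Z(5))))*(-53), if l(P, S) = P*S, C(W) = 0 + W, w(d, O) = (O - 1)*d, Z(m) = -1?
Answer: -3180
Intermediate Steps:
w(d, O) = d*(-1 + O) (w(d, O) = (-1 + O)*d = d*(-1 + O))
C(W) = W
N(j) = -1 + j (N(j) = (j*(-1 + j))/j = -1 + j)
(67 + N(l(6, Z(5))))*(-53) = (67 + (-1 + 6*(-1)))*(-53) = (67 + (-1 - 6))*(-53) = (67 - 7)*(-53) = 60*(-53) = -3180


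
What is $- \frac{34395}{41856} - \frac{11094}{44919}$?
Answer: $- \frac{223259941}{208903296} \approx -1.0687$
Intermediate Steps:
$- \frac{34395}{41856} - \frac{11094}{44919} = \left(-34395\right) \frac{1}{41856} - \frac{3698}{14973} = - \frac{11465}{13952} - \frac{3698}{14973} = - \frac{223259941}{208903296}$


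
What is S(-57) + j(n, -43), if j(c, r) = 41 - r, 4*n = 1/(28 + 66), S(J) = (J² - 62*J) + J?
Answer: 6810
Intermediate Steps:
S(J) = J² - 61*J
n = 1/376 (n = 1/(4*(28 + 66)) = (¼)/94 = (¼)*(1/94) = 1/376 ≈ 0.0026596)
S(-57) + j(n, -43) = -57*(-61 - 57) + (41 - 1*(-43)) = -57*(-118) + (41 + 43) = 6726 + 84 = 6810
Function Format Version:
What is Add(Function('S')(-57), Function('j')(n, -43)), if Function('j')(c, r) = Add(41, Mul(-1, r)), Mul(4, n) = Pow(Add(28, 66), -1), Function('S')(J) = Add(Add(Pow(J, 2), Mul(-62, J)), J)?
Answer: 6810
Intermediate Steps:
Function('S')(J) = Add(Pow(J, 2), Mul(-61, J))
n = Rational(1, 376) (n = Mul(Rational(1, 4), Pow(Add(28, 66), -1)) = Mul(Rational(1, 4), Pow(94, -1)) = Mul(Rational(1, 4), Rational(1, 94)) = Rational(1, 376) ≈ 0.0026596)
Add(Function('S')(-57), Function('j')(n, -43)) = Add(Mul(-57, Add(-61, -57)), Add(41, Mul(-1, -43))) = Add(Mul(-57, -118), Add(41, 43)) = Add(6726, 84) = 6810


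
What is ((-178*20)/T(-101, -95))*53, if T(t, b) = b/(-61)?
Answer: -2301896/19 ≈ -1.2115e+5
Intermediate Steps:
T(t, b) = -b/61 (T(t, b) = b*(-1/61) = -b/61)
((-178*20)/T(-101, -95))*53 = ((-178*20)/((-1/61*(-95))))*53 = -3560/95/61*53 = -3560*61/95*53 = -43432/19*53 = -2301896/19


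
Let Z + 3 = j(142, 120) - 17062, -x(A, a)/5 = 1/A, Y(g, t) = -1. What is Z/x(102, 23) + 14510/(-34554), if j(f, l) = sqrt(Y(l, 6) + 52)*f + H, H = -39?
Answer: 30141556141/86385 - 14484*sqrt(51)/5 ≈ 3.2823e+5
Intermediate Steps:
x(A, a) = -5/A
j(f, l) = -39 + f*sqrt(51) (j(f, l) = sqrt(-1 + 52)*f - 39 = sqrt(51)*f - 39 = f*sqrt(51) - 39 = -39 + f*sqrt(51))
Z = -17104 + 142*sqrt(51) (Z = -3 + ((-39 + 142*sqrt(51)) - 17062) = -3 + (-17101 + 142*sqrt(51)) = -17104 + 142*sqrt(51) ≈ -16090.)
Z/x(102, 23) + 14510/(-34554) = (-17104 + 142*sqrt(51))/((-5/102)) + 14510/(-34554) = (-17104 + 142*sqrt(51))/((-5*1/102)) + 14510*(-1/34554) = (-17104 + 142*sqrt(51))/(-5/102) - 7255/17277 = (-17104 + 142*sqrt(51))*(-102/5) - 7255/17277 = (1744608/5 - 14484*sqrt(51)/5) - 7255/17277 = 30141556141/86385 - 14484*sqrt(51)/5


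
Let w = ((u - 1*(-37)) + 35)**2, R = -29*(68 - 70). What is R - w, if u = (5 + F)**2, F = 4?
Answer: -23351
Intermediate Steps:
R = 58 (R = -29*(-2) = 58)
u = 81 (u = (5 + 4)**2 = 9**2 = 81)
w = 23409 (w = ((81 - 1*(-37)) + 35)**2 = ((81 + 37) + 35)**2 = (118 + 35)**2 = 153**2 = 23409)
R - w = 58 - 1*23409 = 58 - 23409 = -23351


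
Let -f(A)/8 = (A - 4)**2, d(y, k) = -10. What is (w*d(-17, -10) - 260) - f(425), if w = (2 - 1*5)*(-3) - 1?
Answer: 1417588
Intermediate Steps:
f(A) = -8*(-4 + A)**2 (f(A) = -8*(A - 4)**2 = -8*(-4 + A)**2)
w = 8 (w = (2 - 5)*(-3) - 1 = -3*(-3) - 1 = 9 - 1 = 8)
(w*d(-17, -10) - 260) - f(425) = (8*(-10) - 260) - (-8)*(-4 + 425)**2 = (-80 - 260) - (-8)*421**2 = -340 - (-8)*177241 = -340 - 1*(-1417928) = -340 + 1417928 = 1417588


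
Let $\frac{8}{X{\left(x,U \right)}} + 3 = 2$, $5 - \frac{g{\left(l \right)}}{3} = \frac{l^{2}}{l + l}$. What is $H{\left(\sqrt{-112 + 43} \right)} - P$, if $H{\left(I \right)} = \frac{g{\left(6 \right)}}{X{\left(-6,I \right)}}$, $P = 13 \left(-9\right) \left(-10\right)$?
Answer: $- \frac{4683}{4} \approx -1170.8$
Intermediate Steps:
$P = 1170$ ($P = \left(-117\right) \left(-10\right) = 1170$)
$g{\left(l \right)} = 15 - \frac{3 l}{2}$ ($g{\left(l \right)} = 15 - 3 \frac{l^{2}}{l + l} = 15 - 3 \frac{l^{2}}{2 l} = 15 - 3 \frac{1}{2 l} l^{2} = 15 - 3 \frac{l}{2} = 15 - \frac{3 l}{2}$)
$X{\left(x,U \right)} = -8$ ($X{\left(x,U \right)} = \frac{8}{-3 + 2} = \frac{8}{-1} = 8 \left(-1\right) = -8$)
$H{\left(I \right)} = - \frac{3}{4}$ ($H{\left(I \right)} = \frac{15 - 9}{-8} = \left(15 - 9\right) \left(- \frac{1}{8}\right) = 6 \left(- \frac{1}{8}\right) = - \frac{3}{4}$)
$H{\left(\sqrt{-112 + 43} \right)} - P = - \frac{3}{4} - 1170 = - \frac{4683}{4}$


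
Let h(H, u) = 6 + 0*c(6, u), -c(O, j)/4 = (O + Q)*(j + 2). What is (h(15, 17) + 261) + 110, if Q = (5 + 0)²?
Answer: 377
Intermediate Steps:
Q = 25 (Q = 5² = 25)
c(O, j) = -4*(2 + j)*(25 + O) (c(O, j) = -4*(O + 25)*(j + 2) = -4*(25 + O)*(2 + j) = -4*(2 + j)*(25 + O))
h(H, u) = 6 (h(H, u) = 6 + 0*(-200 - 100*u - 8*6 - 4*6*u) = 6 + 0*(-200 - 100*u - 48 - 24*u) = 6 + 0*(-248 - 124*u) = 6 + 0 = 6)
(h(15, 17) + 261) + 110 = (6 + 261) + 110 = 267 + 110 = 377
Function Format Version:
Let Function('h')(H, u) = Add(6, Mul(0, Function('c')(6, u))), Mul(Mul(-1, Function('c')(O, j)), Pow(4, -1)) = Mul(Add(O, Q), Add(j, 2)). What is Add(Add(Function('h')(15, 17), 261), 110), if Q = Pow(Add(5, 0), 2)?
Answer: 377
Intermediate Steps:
Q = 25 (Q = Pow(5, 2) = 25)
Function('c')(O, j) = Mul(-4, Add(2, j), Add(25, O)) (Function('c')(O, j) = Mul(-4, Mul(Add(O, 25), Add(j, 2))) = Mul(-4, Mul(Add(25, O), Add(2, j))) = Mul(-4, Mul(Add(2, j), Add(25, O))) = Mul(-4, Add(2, j), Add(25, O)))
Function('h')(H, u) = 6 (Function('h')(H, u) = Add(6, Mul(0, Add(-200, Mul(-100, u), Mul(-8, 6), Mul(-4, 6, u)))) = Add(6, Mul(0, Add(-200, Mul(-100, u), -48, Mul(-24, u)))) = Add(6, Mul(0, Add(-248, Mul(-124, u)))) = Add(6, 0) = 6)
Add(Add(Function('h')(15, 17), 261), 110) = Add(Add(6, 261), 110) = Add(267, 110) = 377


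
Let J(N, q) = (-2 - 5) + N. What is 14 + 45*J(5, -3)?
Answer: -76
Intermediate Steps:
J(N, q) = -7 + N
14 + 45*J(5, -3) = 14 + 45*(-7 + 5) = 14 + 45*(-2) = 14 - 90 = -76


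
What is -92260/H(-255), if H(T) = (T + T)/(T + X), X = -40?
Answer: -2721670/51 ≈ -53366.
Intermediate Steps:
H(T) = 2*T/(-40 + T) (H(T) = (T + T)/(T - 40) = (2*T)/(-40 + T) = 2*T/(-40 + T))
-92260/H(-255) = -92260/(2*(-255)/(-40 - 255)) = -92260/(2*(-255)/(-295)) = -92260/(2*(-255)*(-1/295)) = -92260/102/59 = -92260*59/102 = -2721670/51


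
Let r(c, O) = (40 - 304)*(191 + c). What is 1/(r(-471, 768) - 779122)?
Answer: -1/705202 ≈ -1.4180e-6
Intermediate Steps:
r(c, O) = -50424 - 264*c (r(c, O) = -264*(191 + c) = -50424 - 264*c)
1/(r(-471, 768) - 779122) = 1/((-50424 - 264*(-471)) - 779122) = 1/((-50424 + 124344) - 779122) = 1/(73920 - 779122) = 1/(-705202) = -1/705202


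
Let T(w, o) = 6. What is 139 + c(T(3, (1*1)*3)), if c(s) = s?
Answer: 145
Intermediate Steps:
139 + c(T(3, (1*1)*3)) = 139 + 6 = 145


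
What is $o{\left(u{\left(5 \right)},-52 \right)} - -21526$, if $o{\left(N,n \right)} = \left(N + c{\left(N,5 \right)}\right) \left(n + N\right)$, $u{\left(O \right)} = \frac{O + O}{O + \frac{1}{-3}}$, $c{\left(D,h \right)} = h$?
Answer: $\frac{1037324}{49} \approx 21170.0$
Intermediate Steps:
$u{\left(O \right)} = \frac{2 O}{- \frac{1}{3} + O}$ ($u{\left(O \right)} = \frac{2 O}{O - \frac{1}{3}} = \frac{2 O}{- \frac{1}{3} + O}$)
$o{\left(N,n \right)} = \left(5 + N\right) \left(N + n\right)$ ($o{\left(N,n \right)} = \left(N + 5\right) \left(n + N\right) = \left(5 + N\right) \left(N + n\right)$)
$o{\left(u{\left(5 \right)},-52 \right)} - -21526 = \left(\left(6 \cdot 5 \frac{1}{-1 + 3 \cdot 5}\right)^{2} + 5 \cdot 6 \cdot 5 \frac{1}{-1 + 3 \cdot 5} + 5 \left(-52\right) + 6 \cdot 5 \frac{1}{-1 + 3 \cdot 5} \left(-52\right)\right) - -21526 = \left(\left(6 \cdot 5 \frac{1}{-1 + 15}\right)^{2} + 5 \cdot 6 \cdot 5 \frac{1}{-1 + 15} - 260 + 6 \cdot 5 \frac{1}{-1 + 15} \left(-52\right)\right) + 21526 = \left(\left(6 \cdot 5 \cdot \frac{1}{14}\right)^{2} + 5 \cdot 6 \cdot 5 \cdot \frac{1}{14} - 260 + 6 \cdot 5 \cdot \frac{1}{14} \left(-52\right)\right) + 21526 = \left(\left(\frac{15}{7}\right)^{2} + 5 \cdot \frac{15}{7} - 260 + \frac{15}{7} \left(-52\right)\right) + 21526 = \left(\frac{225}{49} + \frac{75}{7} - 260 - \frac{780}{7}\right) + 21526 = - \frac{17450}{49} + 21526 = \frac{1037324}{49}$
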